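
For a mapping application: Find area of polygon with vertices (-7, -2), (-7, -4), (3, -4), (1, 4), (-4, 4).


Shoelace sum: ((-7)*(-4) - (-7)*(-2)) + ((-7)*(-4) - 3*(-4)) + (3*4 - 1*(-4)) + (1*4 - (-4)*4) + ((-4)*(-2) - (-7)*4)
= 126
Area = |126|/2 = 63

63


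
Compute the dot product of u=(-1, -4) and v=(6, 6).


u . v = u_x*v_x + u_y*v_y = (-1)*6 + (-4)*6
= (-6) + (-24) = -30

-30


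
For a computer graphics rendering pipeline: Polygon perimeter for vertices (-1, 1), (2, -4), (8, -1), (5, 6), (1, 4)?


Sides: (-1, 1)->(2, -4): sqrt(34) = 5.830952, (2, -4)->(8, -1): sqrt(45) = 6.708204, (8, -1)->(5, 6): sqrt(58) = 7.615773, (5, 6)->(1, 4): sqrt(20) = 4.472136, (1, 4)->(-1, 1): sqrt(13) = 3.605551
Sum = 28.232616
Perimeter = 28.2326

28.2326


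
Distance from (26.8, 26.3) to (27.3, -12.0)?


dx=0.5, dy=-38.3
d^2 = 0.5^2 + (-38.3)^2 = 1467.14
d = sqrt(1467.14) = 38.3033

38.3033


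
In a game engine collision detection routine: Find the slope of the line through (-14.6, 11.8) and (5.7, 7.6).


slope = (y2-y1)/(x2-x1) = (7.6-11.8)/(5.7-(-14.6)) = (-4.2)/20.3 = -0.2069

-0.2069


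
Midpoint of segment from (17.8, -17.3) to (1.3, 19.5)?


M = ((17.8+1.3)/2, ((-17.3)+19.5)/2)
= (9.55, 1.1)

(9.55, 1.1)


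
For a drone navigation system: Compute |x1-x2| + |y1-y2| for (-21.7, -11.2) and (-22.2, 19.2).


|(-21.7)-(-22.2)| + |(-11.2)-19.2| = 0.5 + 30.4 = 30.9

30.9


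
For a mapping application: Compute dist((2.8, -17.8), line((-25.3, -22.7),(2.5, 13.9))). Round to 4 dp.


|cross product| = 892.24
|line direction| = sqrt(2112.4) = 45.9609
Distance = 892.24/sqrt(2112.4) = 19.413

19.413


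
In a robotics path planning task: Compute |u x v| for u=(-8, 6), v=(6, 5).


|u x v| = |(-8)*5 - 6*6|
= |(-40) - 36| = 76

76


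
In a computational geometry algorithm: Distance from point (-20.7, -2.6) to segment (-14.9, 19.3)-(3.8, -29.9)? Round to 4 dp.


Project P onto AB: t = 0.3498 (clamped to [0,1])
Closest point on segment: (-8.359, 2.0906)
Distance: 13.2023

13.2023


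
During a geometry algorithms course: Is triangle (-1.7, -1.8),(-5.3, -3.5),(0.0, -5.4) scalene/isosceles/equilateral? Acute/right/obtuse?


Side lengths squared: AB^2=15.85, BC^2=31.7, CA^2=15.85
Sorted: [15.85, 15.85, 31.7]
By sides: Isosceles, By angles: Right

Isosceles, Right


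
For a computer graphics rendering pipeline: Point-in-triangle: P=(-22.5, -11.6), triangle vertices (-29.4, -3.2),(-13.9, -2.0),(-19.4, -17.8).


Cross products: AB x AP = -138.48, BC x BP = -83.08, CA x CP = -16.74
All same sign? yes

Yes, inside


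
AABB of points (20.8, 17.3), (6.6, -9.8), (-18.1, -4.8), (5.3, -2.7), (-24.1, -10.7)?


x range: [-24.1, 20.8]
y range: [-10.7, 17.3]
Bounding box: (-24.1,-10.7) to (20.8,17.3)

(-24.1,-10.7) to (20.8,17.3)


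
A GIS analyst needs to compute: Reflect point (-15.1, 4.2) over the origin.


Reflection over origin: (x,y) -> (-x,-y)
(-15.1, 4.2) -> (15.1, -4.2)

(15.1, -4.2)


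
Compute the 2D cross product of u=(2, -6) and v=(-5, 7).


u x v = u_x*v_y - u_y*v_x = 2*7 - (-6)*(-5)
= 14 - 30 = -16

-16


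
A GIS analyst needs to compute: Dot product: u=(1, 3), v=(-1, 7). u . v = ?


u . v = u_x*v_x + u_y*v_y = 1*(-1) + 3*7
= (-1) + 21 = 20

20


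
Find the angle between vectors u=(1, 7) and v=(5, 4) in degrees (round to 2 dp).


u.v = 33, |u| = sqrt(50) = 7.0711, |v| = sqrt(41) = 6.4031
cos(theta) = u.v/(|u||v|) = 33/sqrt(2050) = 0.728848
theta = acos(0.728848) = 43.21 degrees

43.21 degrees


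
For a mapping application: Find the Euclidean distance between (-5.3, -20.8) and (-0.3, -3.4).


dx=5, dy=17.4
d^2 = 5^2 + 17.4^2 = 327.76
d = sqrt(327.76) = 18.1041

18.1041


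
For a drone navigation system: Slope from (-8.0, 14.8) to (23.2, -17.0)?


slope = (y2-y1)/(x2-x1) = ((-17)-14.8)/(23.2-(-8)) = (-31.8)/31.2 = -1.0192

-1.0192


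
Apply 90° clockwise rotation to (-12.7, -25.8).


90° CW: (x,y) -> (y, -x)
(-12.7,-25.8) -> (-25.8, 12.7)

(-25.8, 12.7)


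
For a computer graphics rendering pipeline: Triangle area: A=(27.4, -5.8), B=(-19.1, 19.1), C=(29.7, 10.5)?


Area = |x_A(y_B-y_C) + x_B(y_C-y_A) + x_C(y_A-y_B)|/2
= |235.64 + (-311.33) + (-739.53)|/2
= 815.22/2 = 407.61

407.61


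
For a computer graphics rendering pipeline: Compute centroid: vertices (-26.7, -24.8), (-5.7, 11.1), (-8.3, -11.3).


Centroid = ((x_A+x_B+x_C)/3, (y_A+y_B+y_C)/3)
= (((-26.7)+(-5.7)+(-8.3))/3, ((-24.8)+11.1+(-11.3))/3)
= (-13.5667, -8.3333)

(-13.5667, -8.3333)


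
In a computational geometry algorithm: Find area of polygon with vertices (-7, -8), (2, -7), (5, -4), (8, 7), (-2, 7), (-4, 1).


Shoelace sum: ((-7)*(-7) - 2*(-8)) + (2*(-4) - 5*(-7)) + (5*7 - 8*(-4)) + (8*7 - (-2)*7) + ((-2)*1 - (-4)*7) + ((-4)*(-8) - (-7)*1)
= 294
Area = |294|/2 = 147

147


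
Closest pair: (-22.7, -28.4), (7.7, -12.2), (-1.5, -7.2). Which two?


d(P0,P1) = 34.4471, d(P0,P2) = 29.9813, d(P1,P2) = 10.4709
Closest: P1 and P2

Closest pair: (7.7, -12.2) and (-1.5, -7.2), distance = 10.4709


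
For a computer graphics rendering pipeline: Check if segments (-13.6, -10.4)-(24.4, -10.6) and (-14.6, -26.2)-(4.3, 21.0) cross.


Cross products: d1=251.42, d2=-1545.96, d3=-600.6, d4=1196.78
d1*d2 < 0 and d3*d4 < 0? yes

Yes, they intersect


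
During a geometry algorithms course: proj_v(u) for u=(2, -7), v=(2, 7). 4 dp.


u.v = -45, |v| = sqrt(53) = 7.2801
Scalar projection = u.v / |v| = -45 / sqrt(53) = -6.1812

-6.1812


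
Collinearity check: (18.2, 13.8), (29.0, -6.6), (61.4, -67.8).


Cross product: (29-18.2)*((-67.8)-13.8) - ((-6.6)-13.8)*(61.4-18.2)
= 0

Yes, collinear


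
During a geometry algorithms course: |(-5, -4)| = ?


|u| = sqrt((-5)^2 + (-4)^2) = sqrt(41) = 6.4031

6.4031


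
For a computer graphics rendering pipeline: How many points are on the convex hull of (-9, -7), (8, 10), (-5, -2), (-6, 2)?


Convex hull vertices (CCW): (-9, -7), (8, 10), (-6, 2)
Count = 3

3


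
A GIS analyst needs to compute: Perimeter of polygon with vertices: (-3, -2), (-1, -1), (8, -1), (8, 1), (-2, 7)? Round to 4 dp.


Sides: (-3, -2)->(-1, -1): sqrt(5) = 2.236068, (-1, -1)->(8, -1): sqrt(81) = 9, (8, -1)->(8, 1): sqrt(4) = 2, (8, 1)->(-2, 7): sqrt(136) = 11.661904, (-2, 7)->(-3, -2): sqrt(82) = 9.055385
Sum = 33.953357
Perimeter = 33.9534

33.9534


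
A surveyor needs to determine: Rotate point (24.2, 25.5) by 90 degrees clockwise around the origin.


90° CW: (x,y) -> (y, -x)
(24.2,25.5) -> (25.5, -24.2)

(25.5, -24.2)


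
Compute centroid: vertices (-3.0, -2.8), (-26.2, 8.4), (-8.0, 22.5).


Centroid = ((x_A+x_B+x_C)/3, (y_A+y_B+y_C)/3)
= (((-3)+(-26.2)+(-8))/3, ((-2.8)+8.4+22.5)/3)
= (-12.4, 9.3667)

(-12.4, 9.3667)


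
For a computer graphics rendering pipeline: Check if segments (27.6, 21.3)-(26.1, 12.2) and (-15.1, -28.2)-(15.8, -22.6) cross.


Cross products: d1=1290.43, d2=1017.64, d3=-314.32, d4=-41.53
d1*d2 < 0 and d3*d4 < 0? no

No, they don't intersect


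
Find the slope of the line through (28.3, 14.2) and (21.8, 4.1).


slope = (y2-y1)/(x2-x1) = (4.1-14.2)/(21.8-28.3) = (-10.1)/(-6.5) = 1.5538

1.5538


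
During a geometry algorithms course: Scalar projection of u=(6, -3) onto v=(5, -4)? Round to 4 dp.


u.v = 42, |v| = sqrt(41) = 6.4031
Scalar projection = u.v / |v| = 42 / sqrt(41) = 6.5593

6.5593


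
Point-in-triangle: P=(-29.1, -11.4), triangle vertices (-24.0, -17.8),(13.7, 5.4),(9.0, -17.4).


Cross products: AB x AP = 359.6, BC x BP = -896.88, CA x CP = -213.24
All same sign? no

No, outside


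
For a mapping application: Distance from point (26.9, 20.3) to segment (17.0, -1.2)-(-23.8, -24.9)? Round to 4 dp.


Project P onto AB: t = 0 (clamped to [0,1])
Closest point on segment: (17, -1.2)
Distance: 23.6698

23.6698


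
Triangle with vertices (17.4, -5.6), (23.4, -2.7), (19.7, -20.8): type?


Side lengths squared: AB^2=44.41, BC^2=341.3, CA^2=236.33
Sorted: [44.41, 236.33, 341.3]
By sides: Scalene, By angles: Obtuse

Scalene, Obtuse


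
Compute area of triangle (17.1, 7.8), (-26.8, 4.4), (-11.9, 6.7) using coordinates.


Area = |x_A(y_B-y_C) + x_B(y_C-y_A) + x_C(y_A-y_B)|/2
= |(-39.33) + 29.48 + (-40.46)|/2
= 50.31/2 = 25.155

25.155


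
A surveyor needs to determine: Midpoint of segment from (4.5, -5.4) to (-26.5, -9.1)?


M = ((4.5+(-26.5))/2, ((-5.4)+(-9.1))/2)
= (-11, -7.25)

(-11, -7.25)


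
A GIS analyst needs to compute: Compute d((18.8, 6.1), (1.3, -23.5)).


dx=-17.5, dy=-29.6
d^2 = (-17.5)^2 + (-29.6)^2 = 1182.41
d = sqrt(1182.41) = 34.3862

34.3862


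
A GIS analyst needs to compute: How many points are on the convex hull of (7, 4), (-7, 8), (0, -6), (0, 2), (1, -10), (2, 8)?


Convex hull vertices (CCW): (-7, 8), (1, -10), (7, 4), (2, 8)
Count = 4

4


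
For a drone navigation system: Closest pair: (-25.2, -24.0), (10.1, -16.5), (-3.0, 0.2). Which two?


d(P0,P1) = 36.0879, d(P0,P2) = 32.8402, d(P1,P2) = 21.225
Closest: P1 and P2

Closest pair: (10.1, -16.5) and (-3.0, 0.2), distance = 21.225


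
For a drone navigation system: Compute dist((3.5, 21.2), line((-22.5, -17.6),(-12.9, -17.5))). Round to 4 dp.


|cross product| = 369.88
|line direction| = sqrt(92.17) = 9.6005
Distance = 369.88/sqrt(92.17) = 38.5271

38.5271


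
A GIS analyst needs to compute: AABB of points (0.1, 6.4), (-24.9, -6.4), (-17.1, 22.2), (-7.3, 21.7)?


x range: [-24.9, 0.1]
y range: [-6.4, 22.2]
Bounding box: (-24.9,-6.4) to (0.1,22.2)

(-24.9,-6.4) to (0.1,22.2)


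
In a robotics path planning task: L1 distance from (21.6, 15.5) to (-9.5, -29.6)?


|21.6-(-9.5)| + |15.5-(-29.6)| = 31.1 + 45.1 = 76.2

76.2


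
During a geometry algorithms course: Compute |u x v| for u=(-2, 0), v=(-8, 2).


|u x v| = |(-2)*2 - 0*(-8)|
= |(-4) - 0| = 4

4


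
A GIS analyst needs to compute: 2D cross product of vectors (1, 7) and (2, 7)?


u x v = u_x*v_y - u_y*v_x = 1*7 - 7*2
= 7 - 14 = -7

-7


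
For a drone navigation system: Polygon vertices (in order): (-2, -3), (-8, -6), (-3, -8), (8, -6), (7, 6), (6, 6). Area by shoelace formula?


Shoelace sum: ((-2)*(-6) - (-8)*(-3)) + ((-8)*(-8) - (-3)*(-6)) + ((-3)*(-6) - 8*(-8)) + (8*6 - 7*(-6)) + (7*6 - 6*6) + (6*(-3) - (-2)*6)
= 206
Area = |206|/2 = 103

103


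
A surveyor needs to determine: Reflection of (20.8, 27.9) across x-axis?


Reflection over x-axis: (x,y) -> (x,-y)
(20.8, 27.9) -> (20.8, -27.9)

(20.8, -27.9)


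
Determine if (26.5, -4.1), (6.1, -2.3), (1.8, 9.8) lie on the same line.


Cross product: (6.1-26.5)*(9.8-(-4.1)) - ((-2.3)-(-4.1))*(1.8-26.5)
= -239.1

No, not collinear


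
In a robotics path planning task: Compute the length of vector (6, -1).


|u| = sqrt(6^2 + (-1)^2) = sqrt(37) = 6.0828

6.0828


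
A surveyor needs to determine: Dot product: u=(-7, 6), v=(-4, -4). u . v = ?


u . v = u_x*v_x + u_y*v_y = (-7)*(-4) + 6*(-4)
= 28 + (-24) = 4

4


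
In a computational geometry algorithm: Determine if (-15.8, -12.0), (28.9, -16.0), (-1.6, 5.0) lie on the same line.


Cross product: (28.9-(-15.8))*(5-(-12)) - ((-16)-(-12))*((-1.6)-(-15.8))
= 816.7

No, not collinear


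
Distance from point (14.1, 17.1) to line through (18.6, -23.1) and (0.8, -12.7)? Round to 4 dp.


|cross product| = 668.76
|line direction| = sqrt(425) = 20.6155
Distance = 668.76/sqrt(425) = 32.4396

32.4396


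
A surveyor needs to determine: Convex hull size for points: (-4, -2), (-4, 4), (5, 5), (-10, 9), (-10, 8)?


Convex hull vertices (CCW): (-10, 8), (-4, -2), (5, 5), (-10, 9)
Count = 4

4


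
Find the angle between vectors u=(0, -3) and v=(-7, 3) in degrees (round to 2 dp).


u.v = -9, |u| = sqrt(9) = 3, |v| = sqrt(58) = 7.6158
cos(theta) = u.v/(|u||v|) = -9/sqrt(522) = -0.393919
theta = acos(-0.393919) = 113.2 degrees

113.2 degrees


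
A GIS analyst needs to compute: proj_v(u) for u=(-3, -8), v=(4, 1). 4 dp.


u.v = -20, |v| = sqrt(17) = 4.1231
Scalar projection = u.v / |v| = -20 / sqrt(17) = -4.8507

-4.8507


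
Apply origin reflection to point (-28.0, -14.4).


Reflection over origin: (x,y) -> (-x,-y)
(-28, -14.4) -> (28, 14.4)

(28, 14.4)


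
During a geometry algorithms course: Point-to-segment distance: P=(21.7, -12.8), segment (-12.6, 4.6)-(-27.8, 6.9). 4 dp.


Project P onto AB: t = 0 (clamped to [0,1])
Closest point on segment: (-12.6, 4.6)
Distance: 38.461

38.461


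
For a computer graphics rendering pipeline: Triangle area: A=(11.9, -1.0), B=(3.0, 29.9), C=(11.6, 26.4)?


Area = |x_A(y_B-y_C) + x_B(y_C-y_A) + x_C(y_A-y_B)|/2
= |41.65 + 82.2 + (-358.44)|/2
= 234.59/2 = 117.295

117.295


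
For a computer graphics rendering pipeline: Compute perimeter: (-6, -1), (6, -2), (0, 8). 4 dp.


Sides: (-6, -1)->(6, -2): sqrt(145) = 12.041595, (6, -2)->(0, 8): sqrt(136) = 11.661904, (0, 8)->(-6, -1): sqrt(117) = 10.816654
Sum = 34.520153
Perimeter = 34.5202

34.5202


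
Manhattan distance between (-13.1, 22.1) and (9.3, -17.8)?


|(-13.1)-9.3| + |22.1-(-17.8)| = 22.4 + 39.9 = 62.3

62.3


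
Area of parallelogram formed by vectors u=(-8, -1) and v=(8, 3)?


|u x v| = |(-8)*3 - (-1)*8|
= |(-24) - (-8)| = 16

16


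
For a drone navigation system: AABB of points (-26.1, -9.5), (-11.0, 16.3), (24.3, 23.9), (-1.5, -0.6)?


x range: [-26.1, 24.3]
y range: [-9.5, 23.9]
Bounding box: (-26.1,-9.5) to (24.3,23.9)

(-26.1,-9.5) to (24.3,23.9)


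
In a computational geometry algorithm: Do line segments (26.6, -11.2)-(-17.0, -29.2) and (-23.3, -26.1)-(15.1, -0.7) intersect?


Cross products: d1=-695.3, d2=-279.06, d3=-248.56, d4=-664.8
d1*d2 < 0 and d3*d4 < 0? no

No, they don't intersect


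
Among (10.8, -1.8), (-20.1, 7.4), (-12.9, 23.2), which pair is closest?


d(P0,P1) = 32.2405, d(P0,P2) = 34.4484, d(P1,P2) = 17.3632
Closest: P1 and P2

Closest pair: (-20.1, 7.4) and (-12.9, 23.2), distance = 17.3632


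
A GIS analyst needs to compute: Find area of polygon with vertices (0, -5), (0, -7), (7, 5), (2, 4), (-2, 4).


Shoelace sum: (0*(-7) - 0*(-5)) + (0*5 - 7*(-7)) + (7*4 - 2*5) + (2*4 - (-2)*4) + ((-2)*(-5) - 0*4)
= 93
Area = |93|/2 = 46.5

46.5


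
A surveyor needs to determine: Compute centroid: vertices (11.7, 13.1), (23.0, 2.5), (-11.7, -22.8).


Centroid = ((x_A+x_B+x_C)/3, (y_A+y_B+y_C)/3)
= ((11.7+23+(-11.7))/3, (13.1+2.5+(-22.8))/3)
= (7.6667, -2.4)

(7.6667, -2.4)


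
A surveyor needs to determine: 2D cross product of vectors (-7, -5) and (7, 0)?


u x v = u_x*v_y - u_y*v_x = (-7)*0 - (-5)*7
= 0 - (-35) = 35

35


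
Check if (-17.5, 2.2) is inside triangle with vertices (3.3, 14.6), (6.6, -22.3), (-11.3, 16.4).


Cross products: AB x AP = -808.44, BC x BP = 494.12, CA x CP = -218.48
All same sign? no

No, outside


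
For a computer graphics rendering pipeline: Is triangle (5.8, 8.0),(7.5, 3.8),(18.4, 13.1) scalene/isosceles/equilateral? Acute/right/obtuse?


Side lengths squared: AB^2=20.53, BC^2=205.3, CA^2=184.77
Sorted: [20.53, 184.77, 205.3]
By sides: Scalene, By angles: Right

Scalene, Right


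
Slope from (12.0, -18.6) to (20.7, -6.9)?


slope = (y2-y1)/(x2-x1) = ((-6.9)-(-18.6))/(20.7-12) = 11.7/8.7 = 1.3448

1.3448


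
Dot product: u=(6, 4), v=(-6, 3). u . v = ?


u . v = u_x*v_x + u_y*v_y = 6*(-6) + 4*3
= (-36) + 12 = -24

-24


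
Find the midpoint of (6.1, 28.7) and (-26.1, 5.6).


M = ((6.1+(-26.1))/2, (28.7+5.6)/2)
= (-10, 17.15)

(-10, 17.15)


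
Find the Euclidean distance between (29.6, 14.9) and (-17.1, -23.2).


dx=-46.7, dy=-38.1
d^2 = (-46.7)^2 + (-38.1)^2 = 3632.5
d = sqrt(3632.5) = 60.2702

60.2702


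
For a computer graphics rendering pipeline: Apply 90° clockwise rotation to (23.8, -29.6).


90° CW: (x,y) -> (y, -x)
(23.8,-29.6) -> (-29.6, -23.8)

(-29.6, -23.8)


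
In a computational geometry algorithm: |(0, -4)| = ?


|u| = sqrt(0^2 + (-4)^2) = sqrt(16) = 4

4


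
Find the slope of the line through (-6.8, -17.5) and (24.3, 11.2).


slope = (y2-y1)/(x2-x1) = (11.2-(-17.5))/(24.3-(-6.8)) = 28.7/31.1 = 0.9228

0.9228


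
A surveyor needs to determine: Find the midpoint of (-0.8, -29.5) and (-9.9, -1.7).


M = (((-0.8)+(-9.9))/2, ((-29.5)+(-1.7))/2)
= (-5.35, -15.6)

(-5.35, -15.6)


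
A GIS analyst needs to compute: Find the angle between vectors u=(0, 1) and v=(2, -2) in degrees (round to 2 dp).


u.v = -2, |u| = sqrt(1) = 1, |v| = sqrt(8) = 2.8284
cos(theta) = u.v/(|u||v|) = -2/sqrt(8) = -0.707107
theta = acos(-0.707107) = 135 degrees

135 degrees


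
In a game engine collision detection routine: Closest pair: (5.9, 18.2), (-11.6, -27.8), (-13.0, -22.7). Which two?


d(P0,P1) = 49.2164, d(P0,P2) = 45.0557, d(P1,P2) = 5.2887
Closest: P1 and P2

Closest pair: (-11.6, -27.8) and (-13.0, -22.7), distance = 5.2887


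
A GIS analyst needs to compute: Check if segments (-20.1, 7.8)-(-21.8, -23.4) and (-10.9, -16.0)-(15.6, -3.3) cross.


Cross products: d1=747.54, d2=-57.67, d3=327.5, d4=1132.71
d1*d2 < 0 and d3*d4 < 0? no

No, they don't intersect


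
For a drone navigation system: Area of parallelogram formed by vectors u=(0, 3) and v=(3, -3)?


|u x v| = |0*(-3) - 3*3|
= |0 - 9| = 9

9


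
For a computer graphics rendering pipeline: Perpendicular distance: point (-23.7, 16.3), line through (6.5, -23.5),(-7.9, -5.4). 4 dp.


|cross product| = 26.5
|line direction| = sqrt(534.97) = 23.1294
Distance = 26.5/sqrt(534.97) = 1.1457

1.1457


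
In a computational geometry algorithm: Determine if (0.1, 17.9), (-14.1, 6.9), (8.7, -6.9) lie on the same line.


Cross product: ((-14.1)-0.1)*((-6.9)-17.9) - (6.9-17.9)*(8.7-0.1)
= 446.76

No, not collinear


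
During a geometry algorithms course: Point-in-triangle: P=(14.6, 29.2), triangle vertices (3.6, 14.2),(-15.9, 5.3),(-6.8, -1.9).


Cross products: AB x AP = -194.6, BC x BP = 437.09, CA x CP = -21.1
All same sign? no

No, outside


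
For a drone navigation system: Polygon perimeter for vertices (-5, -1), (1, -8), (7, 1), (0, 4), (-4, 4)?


Sides: (-5, -1)->(1, -8): sqrt(85) = 9.219544, (1, -8)->(7, 1): sqrt(117) = 10.816654, (7, 1)->(0, 4): sqrt(58) = 7.615773, (0, 4)->(-4, 4): sqrt(16) = 4, (-4, 4)->(-5, -1): sqrt(26) = 5.09902
Sum = 36.750991
Perimeter = 36.751

36.751


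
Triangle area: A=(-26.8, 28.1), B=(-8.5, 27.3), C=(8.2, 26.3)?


Area = |x_A(y_B-y_C) + x_B(y_C-y_A) + x_C(y_A-y_B)|/2
= |(-26.8) + 15.3 + 6.56|/2
= 4.94/2 = 2.47

2.47


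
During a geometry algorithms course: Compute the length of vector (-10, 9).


|u| = sqrt((-10)^2 + 9^2) = sqrt(181) = 13.4536

13.4536


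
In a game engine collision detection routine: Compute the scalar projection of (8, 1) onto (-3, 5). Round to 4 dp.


u.v = -19, |v| = sqrt(34) = 5.831
Scalar projection = u.v / |v| = -19 / sqrt(34) = -3.2585

-3.2585


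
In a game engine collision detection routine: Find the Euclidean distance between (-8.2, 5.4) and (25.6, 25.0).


dx=33.8, dy=19.6
d^2 = 33.8^2 + 19.6^2 = 1526.6
d = sqrt(1526.6) = 39.0717

39.0717


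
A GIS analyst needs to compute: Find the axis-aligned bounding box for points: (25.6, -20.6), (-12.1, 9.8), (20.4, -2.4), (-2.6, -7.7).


x range: [-12.1, 25.6]
y range: [-20.6, 9.8]
Bounding box: (-12.1,-20.6) to (25.6,9.8)

(-12.1,-20.6) to (25.6,9.8)


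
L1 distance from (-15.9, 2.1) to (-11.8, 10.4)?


|(-15.9)-(-11.8)| + |2.1-10.4| = 4.1 + 8.3 = 12.4

12.4


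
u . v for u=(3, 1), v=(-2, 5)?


u . v = u_x*v_x + u_y*v_y = 3*(-2) + 1*5
= (-6) + 5 = -1

-1


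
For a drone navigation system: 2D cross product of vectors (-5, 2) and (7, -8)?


u x v = u_x*v_y - u_y*v_x = (-5)*(-8) - 2*7
= 40 - 14 = 26

26


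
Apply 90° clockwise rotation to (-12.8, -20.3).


90° CW: (x,y) -> (y, -x)
(-12.8,-20.3) -> (-20.3, 12.8)

(-20.3, 12.8)


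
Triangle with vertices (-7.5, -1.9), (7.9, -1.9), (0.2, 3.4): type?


Side lengths squared: AB^2=237.16, BC^2=87.38, CA^2=87.38
Sorted: [87.38, 87.38, 237.16]
By sides: Isosceles, By angles: Obtuse

Isosceles, Obtuse


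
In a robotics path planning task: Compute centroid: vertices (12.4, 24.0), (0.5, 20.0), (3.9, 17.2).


Centroid = ((x_A+x_B+x_C)/3, (y_A+y_B+y_C)/3)
= ((12.4+0.5+3.9)/3, (24+20+17.2)/3)
= (5.6, 20.4)

(5.6, 20.4)


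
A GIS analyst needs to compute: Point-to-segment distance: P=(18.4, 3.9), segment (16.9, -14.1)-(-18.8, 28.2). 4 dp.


Project P onto AB: t = 0.231 (clamped to [0,1])
Closest point on segment: (8.6519, -4.3271)
Distance: 12.7558

12.7558


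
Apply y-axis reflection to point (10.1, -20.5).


Reflection over y-axis: (x,y) -> (-x,y)
(10.1, -20.5) -> (-10.1, -20.5)

(-10.1, -20.5)


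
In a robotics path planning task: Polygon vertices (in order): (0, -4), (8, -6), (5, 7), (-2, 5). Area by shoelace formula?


Shoelace sum: (0*(-6) - 8*(-4)) + (8*7 - 5*(-6)) + (5*5 - (-2)*7) + ((-2)*(-4) - 0*5)
= 165
Area = |165|/2 = 82.5

82.5


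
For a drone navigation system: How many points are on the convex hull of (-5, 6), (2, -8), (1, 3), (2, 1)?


Convex hull vertices (CCW): (-5, 6), (2, -8), (2, 1), (1, 3)
Count = 4

4


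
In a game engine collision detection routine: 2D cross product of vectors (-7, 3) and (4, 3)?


u x v = u_x*v_y - u_y*v_x = (-7)*3 - 3*4
= (-21) - 12 = -33

-33


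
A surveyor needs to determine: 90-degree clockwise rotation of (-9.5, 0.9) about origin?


90° CW: (x,y) -> (y, -x)
(-9.5,0.9) -> (0.9, 9.5)

(0.9, 9.5)


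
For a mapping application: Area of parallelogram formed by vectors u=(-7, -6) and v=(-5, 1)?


|u x v| = |(-7)*1 - (-6)*(-5)|
= |(-7) - 30| = 37

37


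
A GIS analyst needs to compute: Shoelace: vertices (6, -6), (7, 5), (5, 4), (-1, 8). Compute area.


Shoelace sum: (6*5 - 7*(-6)) + (7*4 - 5*5) + (5*8 - (-1)*4) + ((-1)*(-6) - 6*8)
= 77
Area = |77|/2 = 38.5

38.5


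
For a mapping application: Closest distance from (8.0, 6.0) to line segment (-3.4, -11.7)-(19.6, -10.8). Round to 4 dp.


Project P onto AB: t = 0.525 (clamped to [0,1])
Closest point on segment: (8.6741, -11.2275)
Distance: 17.2407

17.2407


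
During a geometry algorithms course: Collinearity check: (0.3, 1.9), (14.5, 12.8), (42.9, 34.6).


Cross product: (14.5-0.3)*(34.6-1.9) - (12.8-1.9)*(42.9-0.3)
= 0

Yes, collinear


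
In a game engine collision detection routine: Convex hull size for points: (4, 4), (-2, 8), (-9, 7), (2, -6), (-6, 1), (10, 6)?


Convex hull vertices (CCW): (-9, 7), (-6, 1), (2, -6), (10, 6), (-2, 8)
Count = 5

5


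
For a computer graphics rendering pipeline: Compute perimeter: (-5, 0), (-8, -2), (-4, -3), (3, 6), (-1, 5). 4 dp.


Sides: (-5, 0)->(-8, -2): sqrt(13) = 3.605551, (-8, -2)->(-4, -3): sqrt(17) = 4.123106, (-4, -3)->(3, 6): sqrt(130) = 11.401754, (3, 6)->(-1, 5): sqrt(17) = 4.123106, (-1, 5)->(-5, 0): sqrt(41) = 6.403124
Sum = 29.656641
Perimeter = 29.6566

29.6566


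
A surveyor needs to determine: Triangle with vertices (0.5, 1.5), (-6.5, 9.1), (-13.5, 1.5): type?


Side lengths squared: AB^2=106.76, BC^2=106.76, CA^2=196
Sorted: [106.76, 106.76, 196]
By sides: Isosceles, By angles: Acute

Isosceles, Acute


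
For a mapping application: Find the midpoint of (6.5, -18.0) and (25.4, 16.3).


M = ((6.5+25.4)/2, ((-18)+16.3)/2)
= (15.95, -0.85)

(15.95, -0.85)


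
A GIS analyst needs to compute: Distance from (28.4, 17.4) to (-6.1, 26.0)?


dx=-34.5, dy=8.6
d^2 = (-34.5)^2 + 8.6^2 = 1264.21
d = sqrt(1264.21) = 35.5557

35.5557


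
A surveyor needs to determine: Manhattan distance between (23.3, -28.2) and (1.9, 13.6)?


|23.3-1.9| + |(-28.2)-13.6| = 21.4 + 41.8 = 63.2

63.2


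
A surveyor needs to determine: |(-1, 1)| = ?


|u| = sqrt((-1)^2 + 1^2) = sqrt(2) = 1.4142

1.4142


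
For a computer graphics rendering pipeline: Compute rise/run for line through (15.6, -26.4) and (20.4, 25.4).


slope = (y2-y1)/(x2-x1) = (25.4-(-26.4))/(20.4-15.6) = 51.8/4.8 = 10.7917

10.7917


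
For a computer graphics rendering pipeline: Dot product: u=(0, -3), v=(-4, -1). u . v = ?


u . v = u_x*v_x + u_y*v_y = 0*(-4) + (-3)*(-1)
= 0 + 3 = 3

3


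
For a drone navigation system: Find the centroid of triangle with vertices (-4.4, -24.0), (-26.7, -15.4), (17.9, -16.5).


Centroid = ((x_A+x_B+x_C)/3, (y_A+y_B+y_C)/3)
= (((-4.4)+(-26.7)+17.9)/3, ((-24)+(-15.4)+(-16.5))/3)
= (-4.4, -18.6333)

(-4.4, -18.6333)


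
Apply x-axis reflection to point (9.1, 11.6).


Reflection over x-axis: (x,y) -> (x,-y)
(9.1, 11.6) -> (9.1, -11.6)

(9.1, -11.6)


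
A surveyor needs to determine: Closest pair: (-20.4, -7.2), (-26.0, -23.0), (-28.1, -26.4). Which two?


d(P0,P1) = 16.7631, d(P0,P2) = 20.6865, d(P1,P2) = 3.9962
Closest: P1 and P2

Closest pair: (-26.0, -23.0) and (-28.1, -26.4), distance = 3.9962


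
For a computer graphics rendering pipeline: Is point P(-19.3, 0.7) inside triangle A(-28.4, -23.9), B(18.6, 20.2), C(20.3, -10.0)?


Cross products: AB x AP = 754.89, BC x BP = -1177.73, CA x CP = -1071.53
All same sign? no

No, outside


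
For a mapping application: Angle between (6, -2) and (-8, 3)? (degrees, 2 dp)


u.v = -54, |u| = sqrt(40) = 6.3246, |v| = sqrt(73) = 8.544
cos(theta) = u.v/(|u||v|) = -54/sqrt(2920) = -0.999315
theta = acos(-0.999315) = 177.88 degrees

177.88 degrees


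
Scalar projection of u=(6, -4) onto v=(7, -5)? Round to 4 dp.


u.v = 62, |v| = sqrt(74) = 8.6023
Scalar projection = u.v / |v| = 62 / sqrt(74) = 7.2074

7.2074


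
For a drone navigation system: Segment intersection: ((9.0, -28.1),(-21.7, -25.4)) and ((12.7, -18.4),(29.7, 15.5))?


Cross products: d1=-39.47, d2=1047.16, d3=-307.78, d4=-1394.41
d1*d2 < 0 and d3*d4 < 0? no

No, they don't intersect


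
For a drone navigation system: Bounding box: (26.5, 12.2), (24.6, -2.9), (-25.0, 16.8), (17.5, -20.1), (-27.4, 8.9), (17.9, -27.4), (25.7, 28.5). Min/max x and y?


x range: [-27.4, 26.5]
y range: [-27.4, 28.5]
Bounding box: (-27.4,-27.4) to (26.5,28.5)

(-27.4,-27.4) to (26.5,28.5)


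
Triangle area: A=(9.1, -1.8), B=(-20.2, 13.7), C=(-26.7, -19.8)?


Area = |x_A(y_B-y_C) + x_B(y_C-y_A) + x_C(y_A-y_B)|/2
= |304.85 + 363.6 + 413.85|/2
= 1082.3/2 = 541.15

541.15


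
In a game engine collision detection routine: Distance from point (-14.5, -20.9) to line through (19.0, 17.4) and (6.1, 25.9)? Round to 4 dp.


|cross product| = 778.82
|line direction| = sqrt(238.66) = 15.4486
Distance = 778.82/sqrt(238.66) = 50.4135

50.4135


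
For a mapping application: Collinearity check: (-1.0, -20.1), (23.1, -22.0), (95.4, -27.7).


Cross product: (23.1-(-1))*((-27.7)-(-20.1)) - ((-22)-(-20.1))*(95.4-(-1))
= 0

Yes, collinear


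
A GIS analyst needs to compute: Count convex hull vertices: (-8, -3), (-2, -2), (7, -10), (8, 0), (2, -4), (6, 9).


Convex hull vertices (CCW): (-8, -3), (7, -10), (8, 0), (6, 9)
Count = 4

4


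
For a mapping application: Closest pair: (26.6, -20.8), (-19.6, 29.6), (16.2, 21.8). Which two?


d(P0,P1) = 68.371, d(P0,P2) = 43.8511, d(P1,P2) = 36.6399
Closest: P1 and P2

Closest pair: (-19.6, 29.6) and (16.2, 21.8), distance = 36.6399


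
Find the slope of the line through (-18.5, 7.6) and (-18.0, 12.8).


slope = (y2-y1)/(x2-x1) = (12.8-7.6)/((-18)-(-18.5)) = 5.2/0.5 = 10.4

10.4


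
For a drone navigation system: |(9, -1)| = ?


|u| = sqrt(9^2 + (-1)^2) = sqrt(82) = 9.0554

9.0554


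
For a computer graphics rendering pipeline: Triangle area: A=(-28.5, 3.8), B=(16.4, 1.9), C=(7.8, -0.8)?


Area = |x_A(y_B-y_C) + x_B(y_C-y_A) + x_C(y_A-y_B)|/2
= |(-76.95) + (-75.44) + 14.82|/2
= 137.57/2 = 68.785

68.785


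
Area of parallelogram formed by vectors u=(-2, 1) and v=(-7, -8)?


|u x v| = |(-2)*(-8) - 1*(-7)|
= |16 - (-7)| = 23

23


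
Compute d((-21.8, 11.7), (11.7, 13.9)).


dx=33.5, dy=2.2
d^2 = 33.5^2 + 2.2^2 = 1127.09
d = sqrt(1127.09) = 33.5722

33.5722


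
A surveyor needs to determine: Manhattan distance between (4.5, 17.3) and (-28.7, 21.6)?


|4.5-(-28.7)| + |17.3-21.6| = 33.2 + 4.3 = 37.5

37.5


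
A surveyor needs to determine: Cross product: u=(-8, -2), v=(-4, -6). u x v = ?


u x v = u_x*v_y - u_y*v_x = (-8)*(-6) - (-2)*(-4)
= 48 - 8 = 40

40


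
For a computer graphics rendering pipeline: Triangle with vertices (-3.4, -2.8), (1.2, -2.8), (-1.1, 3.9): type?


Side lengths squared: AB^2=21.16, BC^2=50.18, CA^2=50.18
Sorted: [21.16, 50.18, 50.18]
By sides: Isosceles, By angles: Acute

Isosceles, Acute


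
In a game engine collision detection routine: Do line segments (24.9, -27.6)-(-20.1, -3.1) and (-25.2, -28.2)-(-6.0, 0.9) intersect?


Cross products: d1=-1446.39, d2=333.51, d3=1254.45, d4=-525.45
d1*d2 < 0 and d3*d4 < 0? yes

Yes, they intersect


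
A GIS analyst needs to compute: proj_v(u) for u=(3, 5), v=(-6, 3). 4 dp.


u.v = -3, |v| = sqrt(45) = 6.7082
Scalar projection = u.v / |v| = -3 / sqrt(45) = -0.4472

-0.4472


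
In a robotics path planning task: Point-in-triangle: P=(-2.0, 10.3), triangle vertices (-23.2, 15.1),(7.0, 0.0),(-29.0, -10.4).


Cross products: AB x AP = 175.16, BC x BP = -464.4, CA x CP = -568.44
All same sign? no

No, outside


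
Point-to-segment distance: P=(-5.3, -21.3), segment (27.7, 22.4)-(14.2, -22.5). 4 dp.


Project P onto AB: t = 1 (clamped to [0,1])
Closest point on segment: (14.2, -22.5)
Distance: 19.5369

19.5369


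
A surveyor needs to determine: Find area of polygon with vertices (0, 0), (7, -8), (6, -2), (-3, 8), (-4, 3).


Shoelace sum: (0*(-8) - 7*0) + (7*(-2) - 6*(-8)) + (6*8 - (-3)*(-2)) + ((-3)*3 - (-4)*8) + ((-4)*0 - 0*3)
= 99
Area = |99|/2 = 49.5

49.5


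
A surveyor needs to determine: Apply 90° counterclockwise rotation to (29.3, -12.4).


90° CCW: (x,y) -> (-y, x)
(29.3,-12.4) -> (12.4, 29.3)

(12.4, 29.3)


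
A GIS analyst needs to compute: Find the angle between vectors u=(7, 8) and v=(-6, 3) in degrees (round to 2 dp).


u.v = -18, |u| = sqrt(113) = 10.6301, |v| = sqrt(45) = 6.7082
cos(theta) = u.v/(|u||v|) = -18/sqrt(5085) = -0.252422
theta = acos(-0.252422) = 104.62 degrees

104.62 degrees


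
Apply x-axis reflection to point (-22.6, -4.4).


Reflection over x-axis: (x,y) -> (x,-y)
(-22.6, -4.4) -> (-22.6, 4.4)

(-22.6, 4.4)


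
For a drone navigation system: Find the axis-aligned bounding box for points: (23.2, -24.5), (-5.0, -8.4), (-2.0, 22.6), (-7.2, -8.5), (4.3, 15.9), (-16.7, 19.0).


x range: [-16.7, 23.2]
y range: [-24.5, 22.6]
Bounding box: (-16.7,-24.5) to (23.2,22.6)

(-16.7,-24.5) to (23.2,22.6)


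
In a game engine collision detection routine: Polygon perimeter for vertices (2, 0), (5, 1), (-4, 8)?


Sides: (2, 0)->(5, 1): sqrt(10) = 3.162278, (5, 1)->(-4, 8): sqrt(130) = 11.401754, (-4, 8)->(2, 0): sqrt(100) = 10
Sum = 24.564032
Perimeter = 24.564

24.564


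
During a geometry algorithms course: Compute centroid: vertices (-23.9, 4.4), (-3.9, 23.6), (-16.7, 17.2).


Centroid = ((x_A+x_B+x_C)/3, (y_A+y_B+y_C)/3)
= (((-23.9)+(-3.9)+(-16.7))/3, (4.4+23.6+17.2)/3)
= (-14.8333, 15.0667)

(-14.8333, 15.0667)


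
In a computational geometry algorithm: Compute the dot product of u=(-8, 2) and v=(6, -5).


u . v = u_x*v_x + u_y*v_y = (-8)*6 + 2*(-5)
= (-48) + (-10) = -58

-58


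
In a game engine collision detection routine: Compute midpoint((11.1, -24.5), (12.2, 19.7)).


M = ((11.1+12.2)/2, ((-24.5)+19.7)/2)
= (11.65, -2.4)

(11.65, -2.4)


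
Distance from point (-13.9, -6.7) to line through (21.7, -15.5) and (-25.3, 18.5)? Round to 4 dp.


|cross product| = 796.8
|line direction| = sqrt(3365) = 58.0086
Distance = 796.8/sqrt(3365) = 13.7359

13.7359


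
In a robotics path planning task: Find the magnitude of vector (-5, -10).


|u| = sqrt((-5)^2 + (-10)^2) = sqrt(125) = 11.1803

11.1803


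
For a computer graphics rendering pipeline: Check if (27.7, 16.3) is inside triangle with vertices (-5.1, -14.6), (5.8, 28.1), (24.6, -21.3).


Cross products: AB x AP = -1063.75, BC x BP = 860.02, CA x CP = -1137.49
All same sign? no

No, outside


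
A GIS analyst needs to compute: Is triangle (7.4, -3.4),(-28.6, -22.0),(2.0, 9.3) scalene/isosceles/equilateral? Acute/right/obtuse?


Side lengths squared: AB^2=1641.96, BC^2=1916.05, CA^2=190.45
Sorted: [190.45, 1641.96, 1916.05]
By sides: Scalene, By angles: Obtuse

Scalene, Obtuse


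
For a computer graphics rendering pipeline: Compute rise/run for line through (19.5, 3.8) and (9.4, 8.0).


slope = (y2-y1)/(x2-x1) = (8-3.8)/(9.4-19.5) = 4.2/(-10.1) = -0.4158

-0.4158


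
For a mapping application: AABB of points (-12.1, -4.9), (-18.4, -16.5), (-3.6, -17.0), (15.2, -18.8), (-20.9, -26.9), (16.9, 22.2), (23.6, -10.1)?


x range: [-20.9, 23.6]
y range: [-26.9, 22.2]
Bounding box: (-20.9,-26.9) to (23.6,22.2)

(-20.9,-26.9) to (23.6,22.2)


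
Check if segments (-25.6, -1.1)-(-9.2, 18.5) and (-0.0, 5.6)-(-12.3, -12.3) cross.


Cross products: d1=-375.83, d2=-323.35, d3=-391.88, d4=-444.36
d1*d2 < 0 and d3*d4 < 0? no

No, they don't intersect


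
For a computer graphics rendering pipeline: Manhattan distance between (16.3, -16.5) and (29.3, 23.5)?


|16.3-29.3| + |(-16.5)-23.5| = 13 + 40 = 53

53


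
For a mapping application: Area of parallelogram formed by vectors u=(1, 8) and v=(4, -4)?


|u x v| = |1*(-4) - 8*4|
= |(-4) - 32| = 36

36


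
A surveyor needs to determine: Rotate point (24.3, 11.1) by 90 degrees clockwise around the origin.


90° CW: (x,y) -> (y, -x)
(24.3,11.1) -> (11.1, -24.3)

(11.1, -24.3)


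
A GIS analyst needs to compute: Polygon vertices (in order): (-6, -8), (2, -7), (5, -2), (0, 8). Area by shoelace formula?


Shoelace sum: ((-6)*(-7) - 2*(-8)) + (2*(-2) - 5*(-7)) + (5*8 - 0*(-2)) + (0*(-8) - (-6)*8)
= 177
Area = |177|/2 = 88.5

88.5


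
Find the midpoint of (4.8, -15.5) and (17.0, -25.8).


M = ((4.8+17)/2, ((-15.5)+(-25.8))/2)
= (10.9, -20.65)

(10.9, -20.65)


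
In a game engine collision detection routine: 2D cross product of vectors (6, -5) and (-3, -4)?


u x v = u_x*v_y - u_y*v_x = 6*(-4) - (-5)*(-3)
= (-24) - 15 = -39

-39


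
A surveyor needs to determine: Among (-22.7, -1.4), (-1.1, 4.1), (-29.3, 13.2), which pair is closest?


d(P0,P1) = 22.2892, d(P0,P2) = 16.0225, d(P1,P2) = 29.6319
Closest: P0 and P2

Closest pair: (-22.7, -1.4) and (-29.3, 13.2), distance = 16.0225


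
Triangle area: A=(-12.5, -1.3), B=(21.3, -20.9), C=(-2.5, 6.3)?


Area = |x_A(y_B-y_C) + x_B(y_C-y_A) + x_C(y_A-y_B)|/2
= |340 + 161.88 + (-49)|/2
= 452.88/2 = 226.44

226.44


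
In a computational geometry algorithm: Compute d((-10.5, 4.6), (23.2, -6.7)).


dx=33.7, dy=-11.3
d^2 = 33.7^2 + (-11.3)^2 = 1263.38
d = sqrt(1263.38) = 35.5441

35.5441


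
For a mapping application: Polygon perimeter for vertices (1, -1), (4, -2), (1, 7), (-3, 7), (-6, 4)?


Sides: (1, -1)->(4, -2): sqrt(10) = 3.162278, (4, -2)->(1, 7): sqrt(90) = 9.486833, (1, 7)->(-3, 7): sqrt(16) = 4, (-3, 7)->(-6, 4): sqrt(18) = 4.242641, (-6, 4)->(1, -1): sqrt(74) = 8.602325
Sum = 29.494077
Perimeter = 29.4941

29.4941


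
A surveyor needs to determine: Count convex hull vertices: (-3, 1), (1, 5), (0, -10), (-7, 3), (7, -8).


Convex hull vertices (CCW): (-7, 3), (0, -10), (7, -8), (1, 5)
Count = 4

4


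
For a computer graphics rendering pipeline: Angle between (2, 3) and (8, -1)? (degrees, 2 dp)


u.v = 13, |u| = sqrt(13) = 3.6056, |v| = sqrt(65) = 8.0623
cos(theta) = u.v/(|u||v|) = 13/sqrt(845) = 0.447214
theta = acos(0.447214) = 63.43 degrees

63.43 degrees


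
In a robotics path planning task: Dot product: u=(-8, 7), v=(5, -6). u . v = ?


u . v = u_x*v_x + u_y*v_y = (-8)*5 + 7*(-6)
= (-40) + (-42) = -82

-82


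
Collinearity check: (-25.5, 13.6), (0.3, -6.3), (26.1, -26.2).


Cross product: (0.3-(-25.5))*((-26.2)-13.6) - ((-6.3)-13.6)*(26.1-(-25.5))
= 0

Yes, collinear


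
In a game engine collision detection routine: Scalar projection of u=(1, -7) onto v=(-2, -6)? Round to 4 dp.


u.v = 40, |v| = sqrt(40) = 6.3246
Scalar projection = u.v / |v| = 40 / sqrt(40) = 6.3246

6.3246


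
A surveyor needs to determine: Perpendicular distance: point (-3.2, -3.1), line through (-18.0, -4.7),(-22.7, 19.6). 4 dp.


|cross product| = 367.16
|line direction| = sqrt(612.58) = 24.7504
Distance = 367.16/sqrt(612.58) = 14.8345

14.8345


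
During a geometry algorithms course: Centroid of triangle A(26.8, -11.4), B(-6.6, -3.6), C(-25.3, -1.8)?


Centroid = ((x_A+x_B+x_C)/3, (y_A+y_B+y_C)/3)
= ((26.8+(-6.6)+(-25.3))/3, ((-11.4)+(-3.6)+(-1.8))/3)
= (-1.7, -5.6)

(-1.7, -5.6)


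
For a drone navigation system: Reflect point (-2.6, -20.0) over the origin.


Reflection over origin: (x,y) -> (-x,-y)
(-2.6, -20) -> (2.6, 20)

(2.6, 20)


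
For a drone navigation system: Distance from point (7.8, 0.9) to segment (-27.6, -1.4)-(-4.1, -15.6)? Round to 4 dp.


Project P onto AB: t = 1 (clamped to [0,1])
Closest point on segment: (-4.1, -15.6)
Distance: 20.3435

20.3435


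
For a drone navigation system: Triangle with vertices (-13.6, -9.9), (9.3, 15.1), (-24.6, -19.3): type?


Side lengths squared: AB^2=1149.41, BC^2=2332.57, CA^2=209.36
Sorted: [209.36, 1149.41, 2332.57]
By sides: Scalene, By angles: Obtuse

Scalene, Obtuse


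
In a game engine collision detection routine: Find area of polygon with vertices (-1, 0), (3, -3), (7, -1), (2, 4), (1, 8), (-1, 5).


Shoelace sum: ((-1)*(-3) - 3*0) + (3*(-1) - 7*(-3)) + (7*4 - 2*(-1)) + (2*8 - 1*4) + (1*5 - (-1)*8) + ((-1)*0 - (-1)*5)
= 81
Area = |81|/2 = 40.5

40.5


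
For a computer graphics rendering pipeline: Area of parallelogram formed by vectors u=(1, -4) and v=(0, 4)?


|u x v| = |1*4 - (-4)*0|
= |4 - 0| = 4

4


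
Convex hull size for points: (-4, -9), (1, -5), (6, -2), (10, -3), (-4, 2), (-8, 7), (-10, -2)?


Convex hull vertices (CCW): (-10, -2), (-4, -9), (10, -3), (-8, 7)
Count = 4

4


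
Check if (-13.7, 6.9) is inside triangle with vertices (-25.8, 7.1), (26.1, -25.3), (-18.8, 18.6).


Cross products: AB x AP = 381.66, BC x BP = 301.44, CA x CP = 140.55
All same sign? yes

Yes, inside


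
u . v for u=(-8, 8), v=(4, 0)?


u . v = u_x*v_x + u_y*v_y = (-8)*4 + 8*0
= (-32) + 0 = -32

-32


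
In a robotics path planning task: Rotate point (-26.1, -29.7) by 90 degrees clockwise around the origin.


90° CW: (x,y) -> (y, -x)
(-26.1,-29.7) -> (-29.7, 26.1)

(-29.7, 26.1)


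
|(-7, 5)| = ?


|u| = sqrt((-7)^2 + 5^2) = sqrt(74) = 8.6023

8.6023


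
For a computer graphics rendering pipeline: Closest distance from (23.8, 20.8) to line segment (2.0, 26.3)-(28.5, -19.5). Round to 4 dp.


Project P onto AB: t = 0.2963 (clamped to [0,1])
Closest point on segment: (9.8519, 12.7296)
Distance: 16.1146

16.1146


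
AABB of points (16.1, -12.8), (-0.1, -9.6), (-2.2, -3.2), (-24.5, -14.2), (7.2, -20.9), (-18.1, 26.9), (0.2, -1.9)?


x range: [-24.5, 16.1]
y range: [-20.9, 26.9]
Bounding box: (-24.5,-20.9) to (16.1,26.9)

(-24.5,-20.9) to (16.1,26.9)


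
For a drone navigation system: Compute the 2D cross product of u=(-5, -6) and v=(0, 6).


u x v = u_x*v_y - u_y*v_x = (-5)*6 - (-6)*0
= (-30) - 0 = -30

-30


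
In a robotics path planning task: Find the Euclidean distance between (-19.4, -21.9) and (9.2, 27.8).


dx=28.6, dy=49.7
d^2 = 28.6^2 + 49.7^2 = 3288.05
d = sqrt(3288.05) = 57.3415

57.3415


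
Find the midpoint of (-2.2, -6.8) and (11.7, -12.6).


M = (((-2.2)+11.7)/2, ((-6.8)+(-12.6))/2)
= (4.75, -9.7)

(4.75, -9.7)
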